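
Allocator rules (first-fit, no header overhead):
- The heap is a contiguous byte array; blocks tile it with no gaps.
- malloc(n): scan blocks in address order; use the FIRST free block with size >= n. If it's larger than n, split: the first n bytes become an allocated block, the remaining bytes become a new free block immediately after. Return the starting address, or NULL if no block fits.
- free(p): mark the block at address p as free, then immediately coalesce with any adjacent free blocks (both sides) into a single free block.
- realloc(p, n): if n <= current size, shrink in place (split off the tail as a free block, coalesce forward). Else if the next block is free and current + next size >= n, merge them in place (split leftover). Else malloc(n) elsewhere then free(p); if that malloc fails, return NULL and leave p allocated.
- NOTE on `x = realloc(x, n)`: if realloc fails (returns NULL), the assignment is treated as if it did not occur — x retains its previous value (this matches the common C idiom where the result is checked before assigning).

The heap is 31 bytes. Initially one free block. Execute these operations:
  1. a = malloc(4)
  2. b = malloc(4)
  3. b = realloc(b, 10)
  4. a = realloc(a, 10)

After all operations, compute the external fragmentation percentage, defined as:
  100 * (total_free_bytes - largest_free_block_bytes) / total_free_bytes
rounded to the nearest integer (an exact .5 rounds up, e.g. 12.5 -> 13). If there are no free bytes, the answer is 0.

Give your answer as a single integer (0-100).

Op 1: a = malloc(4) -> a = 0; heap: [0-3 ALLOC][4-30 FREE]
Op 2: b = malloc(4) -> b = 4; heap: [0-3 ALLOC][4-7 ALLOC][8-30 FREE]
Op 3: b = realloc(b, 10) -> b = 4; heap: [0-3 ALLOC][4-13 ALLOC][14-30 FREE]
Op 4: a = realloc(a, 10) -> a = 14; heap: [0-3 FREE][4-13 ALLOC][14-23 ALLOC][24-30 FREE]
Free blocks: [4 7] total_free=11 largest=7 -> 100*(11-7)/11 = 400/11 ≈ 36.364 -> rounds to 36

Answer: 36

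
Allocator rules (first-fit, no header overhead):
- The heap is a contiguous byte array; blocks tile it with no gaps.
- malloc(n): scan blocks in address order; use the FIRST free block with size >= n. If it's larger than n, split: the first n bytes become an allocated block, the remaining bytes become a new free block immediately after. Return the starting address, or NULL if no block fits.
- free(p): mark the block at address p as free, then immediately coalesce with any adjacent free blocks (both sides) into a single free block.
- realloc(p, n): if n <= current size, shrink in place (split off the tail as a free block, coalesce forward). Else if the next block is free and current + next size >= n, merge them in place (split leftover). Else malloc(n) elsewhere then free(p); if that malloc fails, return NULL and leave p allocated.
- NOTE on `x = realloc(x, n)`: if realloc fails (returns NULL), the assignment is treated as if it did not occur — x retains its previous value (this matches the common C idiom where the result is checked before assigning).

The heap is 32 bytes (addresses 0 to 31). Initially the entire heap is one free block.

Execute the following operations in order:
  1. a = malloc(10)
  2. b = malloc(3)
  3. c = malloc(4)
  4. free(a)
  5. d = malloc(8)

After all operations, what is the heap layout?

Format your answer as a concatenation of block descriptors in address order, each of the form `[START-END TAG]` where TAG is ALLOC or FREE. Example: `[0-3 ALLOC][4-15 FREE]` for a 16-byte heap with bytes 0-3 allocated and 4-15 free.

Answer: [0-7 ALLOC][8-9 FREE][10-12 ALLOC][13-16 ALLOC][17-31 FREE]

Derivation:
Op 1: a = malloc(10) -> a = 0; heap: [0-9 ALLOC][10-31 FREE]
Op 2: b = malloc(3) -> b = 10; heap: [0-9 ALLOC][10-12 ALLOC][13-31 FREE]
Op 3: c = malloc(4) -> c = 13; heap: [0-9 ALLOC][10-12 ALLOC][13-16 ALLOC][17-31 FREE]
Op 4: free(a) -> (freed a); heap: [0-9 FREE][10-12 ALLOC][13-16 ALLOC][17-31 FREE]
Op 5: d = malloc(8) -> d = 0; heap: [0-7 ALLOC][8-9 FREE][10-12 ALLOC][13-16 ALLOC][17-31 FREE]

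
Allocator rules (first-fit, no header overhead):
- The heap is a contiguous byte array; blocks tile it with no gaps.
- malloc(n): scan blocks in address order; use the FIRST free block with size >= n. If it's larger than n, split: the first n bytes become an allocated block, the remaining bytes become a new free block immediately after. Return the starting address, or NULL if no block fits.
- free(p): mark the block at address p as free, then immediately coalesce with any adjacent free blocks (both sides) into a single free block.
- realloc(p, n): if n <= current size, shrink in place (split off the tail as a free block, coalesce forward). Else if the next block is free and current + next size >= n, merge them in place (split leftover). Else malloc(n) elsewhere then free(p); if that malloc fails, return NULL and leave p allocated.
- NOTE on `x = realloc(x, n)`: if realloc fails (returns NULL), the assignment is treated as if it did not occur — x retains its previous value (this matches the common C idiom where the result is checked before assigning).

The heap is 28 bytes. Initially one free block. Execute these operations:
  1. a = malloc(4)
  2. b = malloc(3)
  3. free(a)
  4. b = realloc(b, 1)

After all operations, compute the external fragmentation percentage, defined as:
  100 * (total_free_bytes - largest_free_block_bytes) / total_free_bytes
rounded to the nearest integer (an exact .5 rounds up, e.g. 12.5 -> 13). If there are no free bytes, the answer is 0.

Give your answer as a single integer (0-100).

Answer: 15

Derivation:
Op 1: a = malloc(4) -> a = 0; heap: [0-3 ALLOC][4-27 FREE]
Op 2: b = malloc(3) -> b = 4; heap: [0-3 ALLOC][4-6 ALLOC][7-27 FREE]
Op 3: free(a) -> (freed a); heap: [0-3 FREE][4-6 ALLOC][7-27 FREE]
Op 4: b = realloc(b, 1) -> b = 4; heap: [0-3 FREE][4-4 ALLOC][5-27 FREE]
Free blocks: [4 23] total_free=27 largest=23 -> 100*(27-23)/27 = 400/27 ≈ 14.815 -> rounds to 15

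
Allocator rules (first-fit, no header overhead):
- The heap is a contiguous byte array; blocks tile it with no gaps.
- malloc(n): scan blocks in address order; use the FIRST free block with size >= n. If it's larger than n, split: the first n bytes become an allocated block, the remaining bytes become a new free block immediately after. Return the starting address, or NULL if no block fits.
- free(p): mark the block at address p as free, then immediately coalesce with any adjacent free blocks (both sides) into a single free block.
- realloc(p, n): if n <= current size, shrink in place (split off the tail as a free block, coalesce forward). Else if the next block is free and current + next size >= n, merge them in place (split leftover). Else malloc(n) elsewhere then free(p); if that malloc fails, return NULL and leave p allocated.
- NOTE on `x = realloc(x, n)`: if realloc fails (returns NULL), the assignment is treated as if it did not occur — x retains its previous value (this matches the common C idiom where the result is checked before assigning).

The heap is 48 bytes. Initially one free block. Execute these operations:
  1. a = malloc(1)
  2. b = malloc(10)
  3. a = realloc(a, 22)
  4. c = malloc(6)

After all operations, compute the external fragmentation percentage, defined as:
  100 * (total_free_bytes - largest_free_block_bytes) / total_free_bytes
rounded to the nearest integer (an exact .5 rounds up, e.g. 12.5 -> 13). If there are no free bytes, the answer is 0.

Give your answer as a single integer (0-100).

Op 1: a = malloc(1) -> a = 0; heap: [0-0 ALLOC][1-47 FREE]
Op 2: b = malloc(10) -> b = 1; heap: [0-0 ALLOC][1-10 ALLOC][11-47 FREE]
Op 3: a = realloc(a, 22) -> a = 11; heap: [0-0 FREE][1-10 ALLOC][11-32 ALLOC][33-47 FREE]
Op 4: c = malloc(6) -> c = 33; heap: [0-0 FREE][1-10 ALLOC][11-32 ALLOC][33-38 ALLOC][39-47 FREE]
Free blocks: [1 9] total_free=10 largest=9 -> 100*(10-9)/10 = 100/10 = 10

Answer: 10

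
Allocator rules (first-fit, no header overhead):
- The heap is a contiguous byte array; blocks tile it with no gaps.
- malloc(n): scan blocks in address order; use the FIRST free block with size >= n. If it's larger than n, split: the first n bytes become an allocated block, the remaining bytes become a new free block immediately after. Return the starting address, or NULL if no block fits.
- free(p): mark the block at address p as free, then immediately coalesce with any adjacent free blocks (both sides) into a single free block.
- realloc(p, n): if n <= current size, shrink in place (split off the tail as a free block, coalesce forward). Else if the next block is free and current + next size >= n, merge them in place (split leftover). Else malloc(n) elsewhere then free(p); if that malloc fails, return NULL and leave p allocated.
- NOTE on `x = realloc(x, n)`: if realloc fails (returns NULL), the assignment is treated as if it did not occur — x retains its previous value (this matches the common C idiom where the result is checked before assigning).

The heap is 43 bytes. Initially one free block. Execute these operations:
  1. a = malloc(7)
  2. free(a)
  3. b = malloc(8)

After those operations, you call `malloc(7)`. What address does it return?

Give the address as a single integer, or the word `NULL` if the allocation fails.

Op 1: a = malloc(7) -> a = 0; heap: [0-6 ALLOC][7-42 FREE]
Op 2: free(a) -> (freed a); heap: [0-42 FREE]
Op 3: b = malloc(8) -> b = 0; heap: [0-7 ALLOC][8-42 FREE]
malloc(7): first-fit scan over [0-7 ALLOC][8-42 FREE] -> 8

Answer: 8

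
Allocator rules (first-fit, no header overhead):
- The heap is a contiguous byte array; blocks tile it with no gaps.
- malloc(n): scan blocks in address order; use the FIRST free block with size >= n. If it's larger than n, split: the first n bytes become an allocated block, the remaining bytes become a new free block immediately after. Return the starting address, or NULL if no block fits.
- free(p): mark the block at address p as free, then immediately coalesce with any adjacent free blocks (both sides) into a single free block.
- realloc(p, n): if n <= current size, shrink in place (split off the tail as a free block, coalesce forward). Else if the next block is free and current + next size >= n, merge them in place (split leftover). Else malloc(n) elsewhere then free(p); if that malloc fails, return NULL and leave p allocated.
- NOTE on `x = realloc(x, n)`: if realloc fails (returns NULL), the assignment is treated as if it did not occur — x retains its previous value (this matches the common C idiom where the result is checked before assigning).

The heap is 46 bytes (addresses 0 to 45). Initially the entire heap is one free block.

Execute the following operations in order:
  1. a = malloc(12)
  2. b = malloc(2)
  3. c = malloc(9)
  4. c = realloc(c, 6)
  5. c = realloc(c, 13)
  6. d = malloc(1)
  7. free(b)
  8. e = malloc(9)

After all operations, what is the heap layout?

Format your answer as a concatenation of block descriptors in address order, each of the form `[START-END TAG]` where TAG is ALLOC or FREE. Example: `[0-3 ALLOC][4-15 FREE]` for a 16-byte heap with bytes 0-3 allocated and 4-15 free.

Op 1: a = malloc(12) -> a = 0; heap: [0-11 ALLOC][12-45 FREE]
Op 2: b = malloc(2) -> b = 12; heap: [0-11 ALLOC][12-13 ALLOC][14-45 FREE]
Op 3: c = malloc(9) -> c = 14; heap: [0-11 ALLOC][12-13 ALLOC][14-22 ALLOC][23-45 FREE]
Op 4: c = realloc(c, 6) -> c = 14; heap: [0-11 ALLOC][12-13 ALLOC][14-19 ALLOC][20-45 FREE]
Op 5: c = realloc(c, 13) -> c = 14; heap: [0-11 ALLOC][12-13 ALLOC][14-26 ALLOC][27-45 FREE]
Op 6: d = malloc(1) -> d = 27; heap: [0-11 ALLOC][12-13 ALLOC][14-26 ALLOC][27-27 ALLOC][28-45 FREE]
Op 7: free(b) -> (freed b); heap: [0-11 ALLOC][12-13 FREE][14-26 ALLOC][27-27 ALLOC][28-45 FREE]
Op 8: e = malloc(9) -> e = 28; heap: [0-11 ALLOC][12-13 FREE][14-26 ALLOC][27-27 ALLOC][28-36 ALLOC][37-45 FREE]

Answer: [0-11 ALLOC][12-13 FREE][14-26 ALLOC][27-27 ALLOC][28-36 ALLOC][37-45 FREE]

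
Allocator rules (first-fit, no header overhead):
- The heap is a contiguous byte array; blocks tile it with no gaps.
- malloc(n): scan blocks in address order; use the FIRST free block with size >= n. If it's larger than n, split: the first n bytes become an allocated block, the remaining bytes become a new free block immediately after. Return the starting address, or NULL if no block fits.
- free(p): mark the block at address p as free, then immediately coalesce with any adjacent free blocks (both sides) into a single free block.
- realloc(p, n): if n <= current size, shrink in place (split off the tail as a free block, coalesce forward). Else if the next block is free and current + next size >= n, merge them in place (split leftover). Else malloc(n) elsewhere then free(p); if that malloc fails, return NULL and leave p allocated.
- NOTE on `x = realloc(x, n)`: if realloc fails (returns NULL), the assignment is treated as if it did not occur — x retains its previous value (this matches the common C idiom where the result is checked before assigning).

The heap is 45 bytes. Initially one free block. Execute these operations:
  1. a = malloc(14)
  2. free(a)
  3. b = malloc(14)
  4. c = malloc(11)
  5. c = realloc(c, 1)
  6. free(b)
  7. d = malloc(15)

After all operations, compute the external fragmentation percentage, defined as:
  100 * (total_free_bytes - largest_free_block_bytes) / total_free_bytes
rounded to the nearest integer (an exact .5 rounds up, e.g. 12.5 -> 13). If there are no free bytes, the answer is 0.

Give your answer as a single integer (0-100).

Answer: 48

Derivation:
Op 1: a = malloc(14) -> a = 0; heap: [0-13 ALLOC][14-44 FREE]
Op 2: free(a) -> (freed a); heap: [0-44 FREE]
Op 3: b = malloc(14) -> b = 0; heap: [0-13 ALLOC][14-44 FREE]
Op 4: c = malloc(11) -> c = 14; heap: [0-13 ALLOC][14-24 ALLOC][25-44 FREE]
Op 5: c = realloc(c, 1) -> c = 14; heap: [0-13 ALLOC][14-14 ALLOC][15-44 FREE]
Op 6: free(b) -> (freed b); heap: [0-13 FREE][14-14 ALLOC][15-44 FREE]
Op 7: d = malloc(15) -> d = 15; heap: [0-13 FREE][14-14 ALLOC][15-29 ALLOC][30-44 FREE]
Free blocks: [14 15] total_free=29 largest=15 -> 100*(29-15)/29 = 1400/29 ≈ 48.276 -> rounds to 48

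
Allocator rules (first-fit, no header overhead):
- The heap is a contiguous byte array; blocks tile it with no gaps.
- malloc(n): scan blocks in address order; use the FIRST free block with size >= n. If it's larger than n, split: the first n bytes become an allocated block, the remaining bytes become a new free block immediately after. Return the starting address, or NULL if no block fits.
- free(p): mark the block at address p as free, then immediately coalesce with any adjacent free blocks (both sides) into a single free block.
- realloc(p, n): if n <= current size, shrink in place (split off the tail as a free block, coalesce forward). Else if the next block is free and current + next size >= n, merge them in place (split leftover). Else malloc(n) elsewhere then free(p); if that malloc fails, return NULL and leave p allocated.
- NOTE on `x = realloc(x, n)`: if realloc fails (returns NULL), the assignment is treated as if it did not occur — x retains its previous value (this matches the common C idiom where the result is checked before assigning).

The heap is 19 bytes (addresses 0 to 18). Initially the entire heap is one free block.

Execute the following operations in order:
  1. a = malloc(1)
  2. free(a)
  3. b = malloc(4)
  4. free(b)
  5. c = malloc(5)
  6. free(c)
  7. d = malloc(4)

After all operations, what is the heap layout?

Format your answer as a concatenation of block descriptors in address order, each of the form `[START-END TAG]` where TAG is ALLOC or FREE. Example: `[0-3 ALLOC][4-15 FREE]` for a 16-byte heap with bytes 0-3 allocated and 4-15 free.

Answer: [0-3 ALLOC][4-18 FREE]

Derivation:
Op 1: a = malloc(1) -> a = 0; heap: [0-0 ALLOC][1-18 FREE]
Op 2: free(a) -> (freed a); heap: [0-18 FREE]
Op 3: b = malloc(4) -> b = 0; heap: [0-3 ALLOC][4-18 FREE]
Op 4: free(b) -> (freed b); heap: [0-18 FREE]
Op 5: c = malloc(5) -> c = 0; heap: [0-4 ALLOC][5-18 FREE]
Op 6: free(c) -> (freed c); heap: [0-18 FREE]
Op 7: d = malloc(4) -> d = 0; heap: [0-3 ALLOC][4-18 FREE]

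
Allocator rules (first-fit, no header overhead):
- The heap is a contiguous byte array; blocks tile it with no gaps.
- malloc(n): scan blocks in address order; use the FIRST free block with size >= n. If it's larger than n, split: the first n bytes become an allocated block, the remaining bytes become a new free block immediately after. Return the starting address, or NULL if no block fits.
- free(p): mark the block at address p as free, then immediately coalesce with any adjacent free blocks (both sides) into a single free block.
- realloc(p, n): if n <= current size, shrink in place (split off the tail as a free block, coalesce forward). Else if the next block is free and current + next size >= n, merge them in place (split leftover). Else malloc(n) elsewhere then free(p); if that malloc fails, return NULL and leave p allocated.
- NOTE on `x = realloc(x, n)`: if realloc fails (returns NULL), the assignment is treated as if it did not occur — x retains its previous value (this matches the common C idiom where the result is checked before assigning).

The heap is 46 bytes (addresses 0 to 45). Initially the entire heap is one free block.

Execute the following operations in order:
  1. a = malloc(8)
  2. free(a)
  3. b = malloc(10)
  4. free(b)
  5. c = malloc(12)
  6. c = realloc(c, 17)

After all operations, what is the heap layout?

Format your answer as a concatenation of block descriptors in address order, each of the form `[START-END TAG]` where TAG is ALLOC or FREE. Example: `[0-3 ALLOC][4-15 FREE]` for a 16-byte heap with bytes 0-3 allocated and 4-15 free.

Answer: [0-16 ALLOC][17-45 FREE]

Derivation:
Op 1: a = malloc(8) -> a = 0; heap: [0-7 ALLOC][8-45 FREE]
Op 2: free(a) -> (freed a); heap: [0-45 FREE]
Op 3: b = malloc(10) -> b = 0; heap: [0-9 ALLOC][10-45 FREE]
Op 4: free(b) -> (freed b); heap: [0-45 FREE]
Op 5: c = malloc(12) -> c = 0; heap: [0-11 ALLOC][12-45 FREE]
Op 6: c = realloc(c, 17) -> c = 0; heap: [0-16 ALLOC][17-45 FREE]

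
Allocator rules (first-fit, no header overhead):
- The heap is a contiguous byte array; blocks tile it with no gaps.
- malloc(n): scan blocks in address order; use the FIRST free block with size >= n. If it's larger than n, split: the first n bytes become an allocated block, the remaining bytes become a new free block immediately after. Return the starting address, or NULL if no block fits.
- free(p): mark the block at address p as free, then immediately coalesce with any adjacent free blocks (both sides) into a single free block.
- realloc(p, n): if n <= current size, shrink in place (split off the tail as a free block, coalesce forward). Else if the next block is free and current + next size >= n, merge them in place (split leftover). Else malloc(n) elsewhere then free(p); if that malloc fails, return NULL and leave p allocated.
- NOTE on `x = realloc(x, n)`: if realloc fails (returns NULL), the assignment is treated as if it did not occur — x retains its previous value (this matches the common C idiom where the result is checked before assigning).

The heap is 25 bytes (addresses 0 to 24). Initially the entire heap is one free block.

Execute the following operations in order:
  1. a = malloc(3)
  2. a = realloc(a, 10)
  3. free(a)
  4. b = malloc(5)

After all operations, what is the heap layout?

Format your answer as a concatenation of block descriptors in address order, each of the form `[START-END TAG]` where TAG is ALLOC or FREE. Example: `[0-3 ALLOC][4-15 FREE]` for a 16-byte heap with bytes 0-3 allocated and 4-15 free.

Op 1: a = malloc(3) -> a = 0; heap: [0-2 ALLOC][3-24 FREE]
Op 2: a = realloc(a, 10) -> a = 0; heap: [0-9 ALLOC][10-24 FREE]
Op 3: free(a) -> (freed a); heap: [0-24 FREE]
Op 4: b = malloc(5) -> b = 0; heap: [0-4 ALLOC][5-24 FREE]

Answer: [0-4 ALLOC][5-24 FREE]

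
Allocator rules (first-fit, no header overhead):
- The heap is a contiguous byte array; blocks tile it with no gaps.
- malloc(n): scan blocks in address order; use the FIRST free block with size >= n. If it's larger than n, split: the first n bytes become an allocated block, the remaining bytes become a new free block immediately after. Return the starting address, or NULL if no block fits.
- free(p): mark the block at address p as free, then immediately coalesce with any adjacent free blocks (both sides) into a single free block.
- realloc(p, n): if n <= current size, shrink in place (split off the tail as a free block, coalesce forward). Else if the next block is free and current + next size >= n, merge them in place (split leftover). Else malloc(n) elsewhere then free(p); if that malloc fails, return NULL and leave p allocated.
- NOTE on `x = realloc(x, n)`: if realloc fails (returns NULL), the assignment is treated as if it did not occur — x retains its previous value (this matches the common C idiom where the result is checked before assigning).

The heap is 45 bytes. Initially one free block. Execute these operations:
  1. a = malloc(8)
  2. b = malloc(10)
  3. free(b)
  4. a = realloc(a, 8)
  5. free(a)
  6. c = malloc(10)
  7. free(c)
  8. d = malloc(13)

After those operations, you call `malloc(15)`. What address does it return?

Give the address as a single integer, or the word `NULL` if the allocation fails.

Op 1: a = malloc(8) -> a = 0; heap: [0-7 ALLOC][8-44 FREE]
Op 2: b = malloc(10) -> b = 8; heap: [0-7 ALLOC][8-17 ALLOC][18-44 FREE]
Op 3: free(b) -> (freed b); heap: [0-7 ALLOC][8-44 FREE]
Op 4: a = realloc(a, 8) -> a = 0; heap: [0-7 ALLOC][8-44 FREE]
Op 5: free(a) -> (freed a); heap: [0-44 FREE]
Op 6: c = malloc(10) -> c = 0; heap: [0-9 ALLOC][10-44 FREE]
Op 7: free(c) -> (freed c); heap: [0-44 FREE]
Op 8: d = malloc(13) -> d = 0; heap: [0-12 ALLOC][13-44 FREE]
malloc(15): first-fit scan over [0-12 ALLOC][13-44 FREE] -> 13

Answer: 13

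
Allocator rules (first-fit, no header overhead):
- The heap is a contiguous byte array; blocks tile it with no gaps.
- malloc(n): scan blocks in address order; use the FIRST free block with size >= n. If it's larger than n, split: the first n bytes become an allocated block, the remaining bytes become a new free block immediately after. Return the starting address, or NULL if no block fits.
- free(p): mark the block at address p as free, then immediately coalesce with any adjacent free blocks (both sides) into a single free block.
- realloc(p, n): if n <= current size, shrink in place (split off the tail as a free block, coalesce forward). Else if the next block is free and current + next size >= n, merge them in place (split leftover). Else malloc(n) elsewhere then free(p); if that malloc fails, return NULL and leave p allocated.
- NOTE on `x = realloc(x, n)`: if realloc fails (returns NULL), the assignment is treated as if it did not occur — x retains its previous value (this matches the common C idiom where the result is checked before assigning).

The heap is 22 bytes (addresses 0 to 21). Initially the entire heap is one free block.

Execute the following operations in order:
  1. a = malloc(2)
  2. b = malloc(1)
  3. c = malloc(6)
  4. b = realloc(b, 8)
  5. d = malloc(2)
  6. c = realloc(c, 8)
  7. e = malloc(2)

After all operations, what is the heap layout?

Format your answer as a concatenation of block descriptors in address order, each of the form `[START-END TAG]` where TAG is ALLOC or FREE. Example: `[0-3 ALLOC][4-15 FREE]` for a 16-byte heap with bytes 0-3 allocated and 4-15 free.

Op 1: a = malloc(2) -> a = 0; heap: [0-1 ALLOC][2-21 FREE]
Op 2: b = malloc(1) -> b = 2; heap: [0-1 ALLOC][2-2 ALLOC][3-21 FREE]
Op 3: c = malloc(6) -> c = 3; heap: [0-1 ALLOC][2-2 ALLOC][3-8 ALLOC][9-21 FREE]
Op 4: b = realloc(b, 8) -> b = 9; heap: [0-1 ALLOC][2-2 FREE][3-8 ALLOC][9-16 ALLOC][17-21 FREE]
Op 5: d = malloc(2) -> d = 17; heap: [0-1 ALLOC][2-2 FREE][3-8 ALLOC][9-16 ALLOC][17-18 ALLOC][19-21 FREE]
Op 6: c = realloc(c, 8) -> NULL (c unchanged); heap: [0-1 ALLOC][2-2 FREE][3-8 ALLOC][9-16 ALLOC][17-18 ALLOC][19-21 FREE]
Op 7: e = malloc(2) -> e = 19; heap: [0-1 ALLOC][2-2 FREE][3-8 ALLOC][9-16 ALLOC][17-18 ALLOC][19-20 ALLOC][21-21 FREE]

Answer: [0-1 ALLOC][2-2 FREE][3-8 ALLOC][9-16 ALLOC][17-18 ALLOC][19-20 ALLOC][21-21 FREE]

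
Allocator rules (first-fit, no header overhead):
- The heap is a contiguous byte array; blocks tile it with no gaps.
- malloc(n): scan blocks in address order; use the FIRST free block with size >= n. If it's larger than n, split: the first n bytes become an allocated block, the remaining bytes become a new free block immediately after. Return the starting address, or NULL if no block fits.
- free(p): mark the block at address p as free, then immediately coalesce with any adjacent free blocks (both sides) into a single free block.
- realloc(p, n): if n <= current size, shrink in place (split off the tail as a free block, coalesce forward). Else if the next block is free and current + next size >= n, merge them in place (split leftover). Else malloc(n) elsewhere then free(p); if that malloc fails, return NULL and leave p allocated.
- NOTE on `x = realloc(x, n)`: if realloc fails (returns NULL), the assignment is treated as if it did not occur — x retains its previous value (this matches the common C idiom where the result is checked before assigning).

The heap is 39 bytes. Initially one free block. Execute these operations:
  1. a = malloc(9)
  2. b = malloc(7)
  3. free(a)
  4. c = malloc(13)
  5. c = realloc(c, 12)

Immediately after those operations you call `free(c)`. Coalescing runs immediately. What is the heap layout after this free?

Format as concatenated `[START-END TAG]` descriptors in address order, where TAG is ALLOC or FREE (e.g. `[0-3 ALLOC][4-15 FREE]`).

Answer: [0-8 FREE][9-15 ALLOC][16-38 FREE]

Derivation:
Op 1: a = malloc(9) -> a = 0; heap: [0-8 ALLOC][9-38 FREE]
Op 2: b = malloc(7) -> b = 9; heap: [0-8 ALLOC][9-15 ALLOC][16-38 FREE]
Op 3: free(a) -> (freed a); heap: [0-8 FREE][9-15 ALLOC][16-38 FREE]
Op 4: c = malloc(13) -> c = 16; heap: [0-8 FREE][9-15 ALLOC][16-28 ALLOC][29-38 FREE]
Op 5: c = realloc(c, 12) -> c = 16; heap: [0-8 FREE][9-15 ALLOC][16-27 ALLOC][28-38 FREE]
free(c): c = 16 -> block [16-27 ALLOC]; mark free, coalesce with adjacent free neighbors -> [0-8 FREE][9-15 ALLOC][16-38 FREE]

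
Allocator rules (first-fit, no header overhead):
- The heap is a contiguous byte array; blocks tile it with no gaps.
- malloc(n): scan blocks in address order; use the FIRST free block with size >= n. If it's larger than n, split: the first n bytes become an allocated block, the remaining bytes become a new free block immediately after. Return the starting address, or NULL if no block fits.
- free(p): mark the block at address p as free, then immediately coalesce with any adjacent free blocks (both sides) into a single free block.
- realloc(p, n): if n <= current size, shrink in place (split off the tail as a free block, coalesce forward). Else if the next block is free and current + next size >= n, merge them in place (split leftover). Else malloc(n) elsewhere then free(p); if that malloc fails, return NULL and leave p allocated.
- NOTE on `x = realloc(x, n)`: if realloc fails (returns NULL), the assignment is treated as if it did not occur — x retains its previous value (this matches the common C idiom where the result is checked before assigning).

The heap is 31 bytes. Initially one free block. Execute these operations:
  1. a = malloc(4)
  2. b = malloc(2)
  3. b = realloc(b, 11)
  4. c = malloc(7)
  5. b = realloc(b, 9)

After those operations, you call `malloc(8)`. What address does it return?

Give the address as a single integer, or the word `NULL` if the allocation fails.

Answer: 22

Derivation:
Op 1: a = malloc(4) -> a = 0; heap: [0-3 ALLOC][4-30 FREE]
Op 2: b = malloc(2) -> b = 4; heap: [0-3 ALLOC][4-5 ALLOC][6-30 FREE]
Op 3: b = realloc(b, 11) -> b = 4; heap: [0-3 ALLOC][4-14 ALLOC][15-30 FREE]
Op 4: c = malloc(7) -> c = 15; heap: [0-3 ALLOC][4-14 ALLOC][15-21 ALLOC][22-30 FREE]
Op 5: b = realloc(b, 9) -> b = 4; heap: [0-3 ALLOC][4-12 ALLOC][13-14 FREE][15-21 ALLOC][22-30 FREE]
malloc(8): first-fit scan over [0-3 ALLOC][4-12 ALLOC][13-14 FREE][15-21 ALLOC][22-30 FREE] -> 22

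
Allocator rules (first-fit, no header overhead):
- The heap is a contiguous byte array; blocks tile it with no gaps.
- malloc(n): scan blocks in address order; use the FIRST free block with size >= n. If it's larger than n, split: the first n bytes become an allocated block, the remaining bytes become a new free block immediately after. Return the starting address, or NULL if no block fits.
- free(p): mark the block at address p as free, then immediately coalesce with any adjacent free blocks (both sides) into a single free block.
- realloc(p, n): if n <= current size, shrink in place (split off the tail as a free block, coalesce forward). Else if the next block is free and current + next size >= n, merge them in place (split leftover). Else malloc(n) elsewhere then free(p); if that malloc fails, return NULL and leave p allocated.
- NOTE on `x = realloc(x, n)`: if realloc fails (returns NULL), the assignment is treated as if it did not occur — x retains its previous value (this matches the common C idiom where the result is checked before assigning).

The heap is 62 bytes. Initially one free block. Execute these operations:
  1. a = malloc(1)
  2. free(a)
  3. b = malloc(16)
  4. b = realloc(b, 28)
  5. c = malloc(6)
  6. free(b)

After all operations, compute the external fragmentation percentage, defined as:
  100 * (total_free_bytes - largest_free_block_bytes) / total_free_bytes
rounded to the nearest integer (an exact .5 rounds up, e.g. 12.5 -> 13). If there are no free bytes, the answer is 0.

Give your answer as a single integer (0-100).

Op 1: a = malloc(1) -> a = 0; heap: [0-0 ALLOC][1-61 FREE]
Op 2: free(a) -> (freed a); heap: [0-61 FREE]
Op 3: b = malloc(16) -> b = 0; heap: [0-15 ALLOC][16-61 FREE]
Op 4: b = realloc(b, 28) -> b = 0; heap: [0-27 ALLOC][28-61 FREE]
Op 5: c = malloc(6) -> c = 28; heap: [0-27 ALLOC][28-33 ALLOC][34-61 FREE]
Op 6: free(b) -> (freed b); heap: [0-27 FREE][28-33 ALLOC][34-61 FREE]
Free blocks: [28 28] total_free=56 largest=28 -> 100*(56-28)/56 = 2800/56 = 50

Answer: 50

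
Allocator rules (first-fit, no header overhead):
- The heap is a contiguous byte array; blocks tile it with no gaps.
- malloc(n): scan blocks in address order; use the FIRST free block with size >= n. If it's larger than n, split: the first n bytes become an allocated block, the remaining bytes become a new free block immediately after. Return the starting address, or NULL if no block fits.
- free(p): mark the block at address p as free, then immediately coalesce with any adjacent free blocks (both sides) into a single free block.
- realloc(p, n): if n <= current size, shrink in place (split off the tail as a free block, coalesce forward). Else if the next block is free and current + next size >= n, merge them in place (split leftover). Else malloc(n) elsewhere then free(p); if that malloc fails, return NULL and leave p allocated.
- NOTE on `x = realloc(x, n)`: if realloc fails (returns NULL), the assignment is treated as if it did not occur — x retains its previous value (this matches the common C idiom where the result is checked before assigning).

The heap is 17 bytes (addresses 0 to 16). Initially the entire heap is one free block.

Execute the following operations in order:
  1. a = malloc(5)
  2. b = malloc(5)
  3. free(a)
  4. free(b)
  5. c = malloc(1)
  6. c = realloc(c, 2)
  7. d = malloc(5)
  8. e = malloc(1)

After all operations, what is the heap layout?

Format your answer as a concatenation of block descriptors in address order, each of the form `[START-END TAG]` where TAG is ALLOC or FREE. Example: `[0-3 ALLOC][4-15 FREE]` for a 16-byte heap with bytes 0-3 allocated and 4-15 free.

Op 1: a = malloc(5) -> a = 0; heap: [0-4 ALLOC][5-16 FREE]
Op 2: b = malloc(5) -> b = 5; heap: [0-4 ALLOC][5-9 ALLOC][10-16 FREE]
Op 3: free(a) -> (freed a); heap: [0-4 FREE][5-9 ALLOC][10-16 FREE]
Op 4: free(b) -> (freed b); heap: [0-16 FREE]
Op 5: c = malloc(1) -> c = 0; heap: [0-0 ALLOC][1-16 FREE]
Op 6: c = realloc(c, 2) -> c = 0; heap: [0-1 ALLOC][2-16 FREE]
Op 7: d = malloc(5) -> d = 2; heap: [0-1 ALLOC][2-6 ALLOC][7-16 FREE]
Op 8: e = malloc(1) -> e = 7; heap: [0-1 ALLOC][2-6 ALLOC][7-7 ALLOC][8-16 FREE]

Answer: [0-1 ALLOC][2-6 ALLOC][7-7 ALLOC][8-16 FREE]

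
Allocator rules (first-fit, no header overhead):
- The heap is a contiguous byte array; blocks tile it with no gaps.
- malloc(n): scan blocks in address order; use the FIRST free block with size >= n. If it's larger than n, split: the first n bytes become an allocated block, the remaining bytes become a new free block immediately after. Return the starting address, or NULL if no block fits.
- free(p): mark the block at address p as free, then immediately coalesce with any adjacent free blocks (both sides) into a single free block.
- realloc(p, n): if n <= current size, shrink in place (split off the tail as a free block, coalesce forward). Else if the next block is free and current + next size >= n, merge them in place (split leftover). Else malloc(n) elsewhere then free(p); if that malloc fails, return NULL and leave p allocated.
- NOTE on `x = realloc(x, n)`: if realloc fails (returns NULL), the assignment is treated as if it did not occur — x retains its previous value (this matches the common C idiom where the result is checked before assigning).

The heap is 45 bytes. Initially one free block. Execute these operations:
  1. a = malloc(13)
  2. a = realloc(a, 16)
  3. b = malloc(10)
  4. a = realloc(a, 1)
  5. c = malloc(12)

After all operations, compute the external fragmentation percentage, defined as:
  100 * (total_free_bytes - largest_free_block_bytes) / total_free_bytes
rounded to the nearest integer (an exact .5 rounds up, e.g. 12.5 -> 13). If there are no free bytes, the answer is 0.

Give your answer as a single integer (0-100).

Answer: 14

Derivation:
Op 1: a = malloc(13) -> a = 0; heap: [0-12 ALLOC][13-44 FREE]
Op 2: a = realloc(a, 16) -> a = 0; heap: [0-15 ALLOC][16-44 FREE]
Op 3: b = malloc(10) -> b = 16; heap: [0-15 ALLOC][16-25 ALLOC][26-44 FREE]
Op 4: a = realloc(a, 1) -> a = 0; heap: [0-0 ALLOC][1-15 FREE][16-25 ALLOC][26-44 FREE]
Op 5: c = malloc(12) -> c = 1; heap: [0-0 ALLOC][1-12 ALLOC][13-15 FREE][16-25 ALLOC][26-44 FREE]
Free blocks: [3 19] total_free=22 largest=19 -> 100*(22-19)/22 = 300/22 ≈ 13.636 -> rounds to 14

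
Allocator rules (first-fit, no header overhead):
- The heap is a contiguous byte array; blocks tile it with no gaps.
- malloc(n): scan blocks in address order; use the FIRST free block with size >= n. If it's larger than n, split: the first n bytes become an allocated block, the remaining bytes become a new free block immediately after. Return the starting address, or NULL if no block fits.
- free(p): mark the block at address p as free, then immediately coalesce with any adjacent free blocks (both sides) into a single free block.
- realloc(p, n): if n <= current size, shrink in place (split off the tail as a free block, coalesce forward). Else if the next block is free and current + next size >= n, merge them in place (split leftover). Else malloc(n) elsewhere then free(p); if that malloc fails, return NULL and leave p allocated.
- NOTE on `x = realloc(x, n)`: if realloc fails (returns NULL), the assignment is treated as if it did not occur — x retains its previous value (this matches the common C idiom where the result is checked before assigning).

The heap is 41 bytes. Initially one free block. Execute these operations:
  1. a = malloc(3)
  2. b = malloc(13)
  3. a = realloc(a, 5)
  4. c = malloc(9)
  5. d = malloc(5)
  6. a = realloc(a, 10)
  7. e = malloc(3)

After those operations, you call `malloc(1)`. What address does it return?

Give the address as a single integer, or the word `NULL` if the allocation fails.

Answer: 35

Derivation:
Op 1: a = malloc(3) -> a = 0; heap: [0-2 ALLOC][3-40 FREE]
Op 2: b = malloc(13) -> b = 3; heap: [0-2 ALLOC][3-15 ALLOC][16-40 FREE]
Op 3: a = realloc(a, 5) -> a = 16; heap: [0-2 FREE][3-15 ALLOC][16-20 ALLOC][21-40 FREE]
Op 4: c = malloc(9) -> c = 21; heap: [0-2 FREE][3-15 ALLOC][16-20 ALLOC][21-29 ALLOC][30-40 FREE]
Op 5: d = malloc(5) -> d = 30; heap: [0-2 FREE][3-15 ALLOC][16-20 ALLOC][21-29 ALLOC][30-34 ALLOC][35-40 FREE]
Op 6: a = realloc(a, 10) -> NULL (a unchanged); heap: [0-2 FREE][3-15 ALLOC][16-20 ALLOC][21-29 ALLOC][30-34 ALLOC][35-40 FREE]
Op 7: e = malloc(3) -> e = 0; heap: [0-2 ALLOC][3-15 ALLOC][16-20 ALLOC][21-29 ALLOC][30-34 ALLOC][35-40 FREE]
malloc(1): first-fit scan over [0-2 ALLOC][3-15 ALLOC][16-20 ALLOC][21-29 ALLOC][30-34 ALLOC][35-40 FREE] -> 35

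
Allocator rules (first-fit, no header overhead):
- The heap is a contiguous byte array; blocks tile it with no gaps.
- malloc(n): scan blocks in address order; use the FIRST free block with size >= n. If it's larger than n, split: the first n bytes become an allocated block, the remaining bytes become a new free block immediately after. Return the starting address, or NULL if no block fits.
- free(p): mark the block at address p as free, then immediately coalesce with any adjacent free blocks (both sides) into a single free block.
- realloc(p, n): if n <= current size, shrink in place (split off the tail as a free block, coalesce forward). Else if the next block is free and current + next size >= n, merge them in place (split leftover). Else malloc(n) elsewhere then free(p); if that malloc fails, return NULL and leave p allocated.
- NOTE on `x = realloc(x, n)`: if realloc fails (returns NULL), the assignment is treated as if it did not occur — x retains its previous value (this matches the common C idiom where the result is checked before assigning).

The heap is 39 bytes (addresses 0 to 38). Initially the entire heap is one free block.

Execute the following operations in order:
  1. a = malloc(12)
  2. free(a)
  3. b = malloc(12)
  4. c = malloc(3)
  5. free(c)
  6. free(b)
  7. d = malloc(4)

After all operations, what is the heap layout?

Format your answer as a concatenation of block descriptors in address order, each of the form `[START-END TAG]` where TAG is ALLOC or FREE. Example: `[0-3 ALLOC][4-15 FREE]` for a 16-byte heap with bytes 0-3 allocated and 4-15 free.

Op 1: a = malloc(12) -> a = 0; heap: [0-11 ALLOC][12-38 FREE]
Op 2: free(a) -> (freed a); heap: [0-38 FREE]
Op 3: b = malloc(12) -> b = 0; heap: [0-11 ALLOC][12-38 FREE]
Op 4: c = malloc(3) -> c = 12; heap: [0-11 ALLOC][12-14 ALLOC][15-38 FREE]
Op 5: free(c) -> (freed c); heap: [0-11 ALLOC][12-38 FREE]
Op 6: free(b) -> (freed b); heap: [0-38 FREE]
Op 7: d = malloc(4) -> d = 0; heap: [0-3 ALLOC][4-38 FREE]

Answer: [0-3 ALLOC][4-38 FREE]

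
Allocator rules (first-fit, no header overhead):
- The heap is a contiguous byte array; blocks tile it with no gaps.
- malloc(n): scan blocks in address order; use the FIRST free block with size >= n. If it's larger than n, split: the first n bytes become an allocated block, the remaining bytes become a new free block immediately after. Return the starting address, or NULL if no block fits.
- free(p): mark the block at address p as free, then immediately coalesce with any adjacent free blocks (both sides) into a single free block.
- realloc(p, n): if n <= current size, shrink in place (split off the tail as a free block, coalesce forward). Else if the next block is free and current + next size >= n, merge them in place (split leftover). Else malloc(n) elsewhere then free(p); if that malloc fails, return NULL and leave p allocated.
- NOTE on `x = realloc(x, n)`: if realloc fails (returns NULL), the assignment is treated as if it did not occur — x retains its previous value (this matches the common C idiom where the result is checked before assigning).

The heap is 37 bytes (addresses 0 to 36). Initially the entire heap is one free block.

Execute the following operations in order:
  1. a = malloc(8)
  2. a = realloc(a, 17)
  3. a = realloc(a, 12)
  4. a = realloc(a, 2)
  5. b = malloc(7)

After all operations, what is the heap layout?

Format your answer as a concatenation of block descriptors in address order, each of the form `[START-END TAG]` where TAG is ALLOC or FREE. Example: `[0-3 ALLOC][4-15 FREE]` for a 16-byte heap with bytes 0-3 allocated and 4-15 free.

Op 1: a = malloc(8) -> a = 0; heap: [0-7 ALLOC][8-36 FREE]
Op 2: a = realloc(a, 17) -> a = 0; heap: [0-16 ALLOC][17-36 FREE]
Op 3: a = realloc(a, 12) -> a = 0; heap: [0-11 ALLOC][12-36 FREE]
Op 4: a = realloc(a, 2) -> a = 0; heap: [0-1 ALLOC][2-36 FREE]
Op 5: b = malloc(7) -> b = 2; heap: [0-1 ALLOC][2-8 ALLOC][9-36 FREE]

Answer: [0-1 ALLOC][2-8 ALLOC][9-36 FREE]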